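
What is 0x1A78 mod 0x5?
Convert 0x1A78 (hexadecimal) → 1×4096 + 10×256 + 7×16 + 8 = 6776 (decimal)
Convert 0x5 (hexadecimal) → 5 (decimal)
Compute 6776 mod 5 = 1
1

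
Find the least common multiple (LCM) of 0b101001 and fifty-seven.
Convert 0b101001 (binary) → 32 + 8 + 1 = 41 (decimal)
Convert fifty-seven (English words) → 57 (decimal)
Compute lcm(41, 57) = 2337
2337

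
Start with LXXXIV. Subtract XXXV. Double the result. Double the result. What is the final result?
Convert LXXXIV (Roman numeral) → 50 + 10 + 10 + 10 + 4 = 84 (decimal)
Start: 84
Convert XXXV (Roman numeral) → 10 + 10 + 10 + 5 = 35 (decimal)
84 - 35 = 49
49 × 2 = 98
98 × 2 = 196
196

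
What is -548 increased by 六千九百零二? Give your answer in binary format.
Convert 六千九百零二 (Chinese numeral) → 6×1000 + 9×100 + 2 = 6902 (decimal)
Compute -548 + 6902 = 6354
Convert 6354 (decimal) → 6354 = 4096 + 2048 + 128 + 64 + 16 + 2 → 0b1100011010010 (binary)
0b1100011010010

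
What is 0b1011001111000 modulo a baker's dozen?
Convert 0b1011001111000 (binary) → 4096 + 1024 + 512 + 64 + 32 + 16 + 8 = 5752 (decimal)
Convert a baker's dozen (colloquial) → 13 (decimal)
Compute 5752 mod 13 = 6
6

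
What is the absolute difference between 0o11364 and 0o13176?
Convert 0o11364 (octal) → 1×4096 + 1×512 + 3×64 + 6×8 + 4 = 4852 (decimal)
Convert 0o13176 (octal) → 1×4096 + 3×512 + 1×64 + 7×8 + 6 = 5758 (decimal)
Compute |4852 - 5758| = 906
906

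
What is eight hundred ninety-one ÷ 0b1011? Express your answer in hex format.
Convert eight hundred ninety-one (English words) → 8×100 + 91 = 891 (decimal)
Convert 0b1011 (binary) → 8 + 2 + 1 = 11 (decimal)
Compute 891 ÷ 11 = 81
Convert 81 (decimal) → 81 = 5×16 + 1 → 0x51 (hexadecimal)
0x51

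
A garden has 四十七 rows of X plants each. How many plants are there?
Convert X (Roman numeral) → 10 (decimal)
Convert 四十七 (Chinese numeral) → 4×10 + 7 = 47 (decimal)
Compute 10 × 47 = 470
470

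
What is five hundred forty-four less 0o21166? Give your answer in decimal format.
Convert five hundred forty-four (English words) → 5×100 + 44 = 544 (decimal)
Convert 0o21166 (octal) → 2×4096 + 1×512 + 1×64 + 6×8 + 6 = 8822 (decimal)
Compute 544 - 8822 = -8278
-8278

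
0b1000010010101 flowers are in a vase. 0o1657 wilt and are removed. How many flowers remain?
Convert 0b1000010010101 (binary) → 4096 + 128 + 16 + 4 + 1 = 4245 (decimal)
Convert 0o1657 (octal) → 1×512 + 6×64 + 5×8 + 7 = 943 (decimal)
Compute 4245 - 943 = 3302
3302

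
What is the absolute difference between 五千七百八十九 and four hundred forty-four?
Convert 五千七百八十九 (Chinese numeral) → 5×1000 + 7×100 + 8×10 + 9 = 5789 (decimal)
Convert four hundred forty-four (English words) → 4×100 + 44 = 444 (decimal)
Compute |5789 - 444| = 5345
5345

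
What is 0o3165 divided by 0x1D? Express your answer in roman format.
Convert 0o3165 (octal) → 3×512 + 1×64 + 6×8 + 5 = 1653 (decimal)
Convert 0x1D (hexadecimal) → 1×16 + 13 = 29 (decimal)
Compute 1653 ÷ 29 = 57
Convert 57 (decimal) → 57 = 50 + 5 + 1 + 1 → LVII (Roman numeral)
LVII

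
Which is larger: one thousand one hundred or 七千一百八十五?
Convert one thousand one hundred (English words) → 1×1000 + 1×100 = 1100 (decimal)
Convert 七千一百八十五 (Chinese numeral) → 7×1000 + 1×100 + 8×10 + 5 = 7185 (decimal)
Compare 1100 vs 7185: larger = 7185
7185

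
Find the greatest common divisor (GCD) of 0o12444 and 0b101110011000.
Convert 0o12444 (octal) → 1×4096 + 2×512 + 4×64 + 4×8 + 4 = 5412 (decimal)
Convert 0b101110011000 (binary) → 2048 + 512 + 256 + 128 + 16 + 8 = 2968 (decimal)
Compute gcd(5412, 2968) = 4
4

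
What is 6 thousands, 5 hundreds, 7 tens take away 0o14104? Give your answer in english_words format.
Convert 6 thousands, 5 hundreds, 7 tens (place-value notation) → 6×1000 + 5×100 + 7×10 = 6570 (decimal)
Convert 0o14104 (octal) → 1×4096 + 4×512 + 1×64 + 4 = 6212 (decimal)
Compute 6570 - 6212 = 358
Convert 358 (decimal) → 358 = 3×100 + 58 → three hundred fifty-eight (English words)
three hundred fifty-eight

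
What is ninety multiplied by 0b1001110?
Convert ninety (English words) → 90 (decimal)
Convert 0b1001110 (binary) → 64 + 8 + 4 + 2 = 78 (decimal)
Compute 90 × 78 = 7020
7020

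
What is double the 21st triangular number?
The 21st triangular number = 21×22/2 = 231
Compute 231 × 2 = 462
462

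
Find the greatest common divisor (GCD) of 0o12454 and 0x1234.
Convert 0o12454 (octal) → 1×4096 + 2×512 + 4×64 + 5×8 + 4 = 5420 (decimal)
Convert 0x1234 (hexadecimal) → 1×4096 + 2×256 + 3×16 + 4 = 4660 (decimal)
Compute gcd(5420, 4660) = 20
20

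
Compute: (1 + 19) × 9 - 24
Parentheses first: 1 + 19 = 20
Multiply: 20 × 9 = 180
Subtract: 180 - 24 = 156
156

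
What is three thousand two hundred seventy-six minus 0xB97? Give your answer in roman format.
Convert three thousand two hundred seventy-six (English words) → 3×1000 + 2×100 + 76 = 3276 (decimal)
Convert 0xB97 (hexadecimal) → 11×256 + 9×16 + 7 = 2967 (decimal)
Compute 3276 - 2967 = 309
Convert 309 (decimal) → 309 = 100 + 100 + 100 + 9 → CCCIX (Roman numeral)
CCCIX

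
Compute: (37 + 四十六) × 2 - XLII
Convert 四十六 (Chinese numeral) → 4×10 + 6 = 46 (decimal)
Convert XLII (Roman numeral) → 40 + 1 + 1 = 42 (decimal)
Expression in decimal: (37 + 46) × 2 - 42
Parentheses first: 37 + 46 = 83
Multiply: 83 × 2 = 166
Subtract: 166 - 42 = 124
124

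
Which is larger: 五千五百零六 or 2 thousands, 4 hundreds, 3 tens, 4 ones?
Convert 五千五百零六 (Chinese numeral) → 5×1000 + 5×100 + 6 = 5506 (decimal)
Convert 2 thousands, 4 hundreds, 3 tens, 4 ones (place-value notation) → 2×1000 + 4×100 + 3×10 + 4 = 2434 (decimal)
Compare 5506 vs 2434: larger = 5506
5506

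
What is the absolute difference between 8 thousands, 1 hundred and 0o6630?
Convert 8 thousands, 1 hundred (place-value notation) → 8×1000 + 1×100 = 8100 (decimal)
Convert 0o6630 (octal) → 6×512 + 6×64 + 3×8 = 3480 (decimal)
Compute |8100 - 3480| = 4620
4620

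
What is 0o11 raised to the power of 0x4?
Convert 0o11 (octal) → 1×8 + 1 = 9 (decimal)
Convert 0x4 (hexadecimal) → 4 (decimal)
Compute 9 ^ 4 = 6561
6561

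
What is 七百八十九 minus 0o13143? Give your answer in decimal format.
Convert 七百八十九 (Chinese numeral) → 7×100 + 8×10 + 9 = 789 (decimal)
Convert 0o13143 (octal) → 1×4096 + 3×512 + 1×64 + 4×8 + 3 = 5731 (decimal)
Compute 789 - 5731 = -4942
-4942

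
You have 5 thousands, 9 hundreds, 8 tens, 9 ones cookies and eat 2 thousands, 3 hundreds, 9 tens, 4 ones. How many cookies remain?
Convert 5 thousands, 9 hundreds, 8 tens, 9 ones (place-value notation) → 5×1000 + 9×100 + 8×10 + 9 = 5989 (decimal)
Convert 2 thousands, 3 hundreds, 9 tens, 4 ones (place-value notation) → 2×1000 + 3×100 + 9×10 + 4 = 2394 (decimal)
Compute 5989 - 2394 = 3595
3595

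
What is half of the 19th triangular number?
The 19th triangular number = 19×20/2 = 190
Compute 190 ÷ 2 = 95
95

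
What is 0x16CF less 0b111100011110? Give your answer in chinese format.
Convert 0x16CF (hexadecimal) → 1×4096 + 6×256 + 12×16 + 15 = 5839 (decimal)
Convert 0b111100011110 (binary) → 2048 + 1024 + 512 + 256 + 16 + 8 + 4 + 2 = 3870 (decimal)
Compute 5839 - 3870 = 1969
Convert 1969 (decimal) → 1969 = 1×1000 + 9×100 + 6×10 + 9 → 一千九百六十九 (Chinese numeral)
一千九百六十九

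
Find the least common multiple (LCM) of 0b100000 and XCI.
Convert 0b100000 (binary) → 32 (decimal)
Convert XCI (Roman numeral) → 90 + 1 = 91 (decimal)
Compute lcm(32, 91) = 2912
2912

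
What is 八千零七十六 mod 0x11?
Convert 八千零七十六 (Chinese numeral) → 8×1000 + 7×10 + 6 = 8076 (decimal)
Convert 0x11 (hexadecimal) → 1×16 + 1 = 17 (decimal)
Compute 8076 mod 17 = 1
1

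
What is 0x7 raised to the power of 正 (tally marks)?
Convert 0x7 (hexadecimal) → 7 (decimal)
Convert 正 (tally marks) → 5 (decimal)
Compute 7 ^ 5 = 16807
16807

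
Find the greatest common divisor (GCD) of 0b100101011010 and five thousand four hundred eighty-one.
Convert 0b100101011010 (binary) → 2048 + 256 + 64 + 16 + 8 + 2 = 2394 (decimal)
Convert five thousand four hundred eighty-one (English words) → 5×1000 + 4×100 + 81 = 5481 (decimal)
Compute gcd(2394, 5481) = 63
63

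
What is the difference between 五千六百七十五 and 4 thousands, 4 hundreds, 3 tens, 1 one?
Convert 五千六百七十五 (Chinese numeral) → 5×1000 + 6×100 + 7×10 + 5 = 5675 (decimal)
Convert 4 thousands, 4 hundreds, 3 tens, 1 one (place-value notation) → 4×1000 + 4×100 + 3×10 + 1 = 4431 (decimal)
Difference: |5675 - 4431| = 1244
1244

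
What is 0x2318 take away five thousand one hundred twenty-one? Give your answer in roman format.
Convert 0x2318 (hexadecimal) → 2×4096 + 3×256 + 1×16 + 8 = 8984 (decimal)
Convert five thousand one hundred twenty-one (English words) → 5×1000 + 1×100 + 21 = 5121 (decimal)
Compute 8984 - 5121 = 3863
Convert 3863 (decimal) → 3863 = 1000 + 1000 + 1000 + 500 + 100 + 100 + 100 + 50 + 10 + 1 + 1 + 1 → MMMDCCCLXIII (Roman numeral)
MMMDCCCLXIII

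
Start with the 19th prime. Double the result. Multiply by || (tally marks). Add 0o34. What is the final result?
Convert the 19th prime (prime index) → 67 (decimal)
Start: 67
67 × 2 = 134
Convert || (tally marks) → 2 (decimal)
134 × 2 = 268
Convert 0o34 (octal) → 3×8 + 4 = 28 (decimal)
268 + 28 = 296
296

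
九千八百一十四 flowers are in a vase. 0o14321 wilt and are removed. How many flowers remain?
Convert 九千八百一十四 (Chinese numeral) → 9×1000 + 8×100 + 1×10 + 4 = 9814 (decimal)
Convert 0o14321 (octal) → 1×4096 + 4×512 + 3×64 + 2×8 + 1 = 6353 (decimal)
Compute 9814 - 6353 = 3461
3461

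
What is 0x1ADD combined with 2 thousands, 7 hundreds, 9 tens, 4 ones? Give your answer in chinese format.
Convert 0x1ADD (hexadecimal) → 1×4096 + 10×256 + 13×16 + 13 = 6877 (decimal)
Convert 2 thousands, 7 hundreds, 9 tens, 4 ones (place-value notation) → 2×1000 + 7×100 + 9×10 + 4 = 2794 (decimal)
Compute 6877 + 2794 = 9671
Convert 9671 (decimal) → 9671 = 9×1000 + 6×100 + 7×10 + 1 → 九千六百七十一 (Chinese numeral)
九千六百七十一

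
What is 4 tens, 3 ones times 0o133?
Convert 4 tens, 3 ones (place-value notation) → 4×10 + 3 = 43 (decimal)
Convert 0o133 (octal) → 1×64 + 3×8 + 3 = 91 (decimal)
Compute 43 × 91 = 3913
3913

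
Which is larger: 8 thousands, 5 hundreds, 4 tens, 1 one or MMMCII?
Convert 8 thousands, 5 hundreds, 4 tens, 1 one (place-value notation) → 8×1000 + 5×100 + 4×10 + 1 = 8541 (decimal)
Convert MMMCII (Roman numeral) → 1000 + 1000 + 1000 + 100 + 1 + 1 = 3102 (decimal)
Compare 8541 vs 3102: larger = 8541
8541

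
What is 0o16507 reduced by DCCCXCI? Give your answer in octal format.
Convert 0o16507 (octal) → 1×4096 + 6×512 + 5×64 + 7 = 7495 (decimal)
Convert DCCCXCI (Roman numeral) → 500 + 100 + 100 + 100 + 90 + 1 = 891 (decimal)
Compute 7495 - 891 = 6604
Convert 6604 (decimal) → 6604 = 1×4096 + 4×512 + 7×64 + 1×8 + 4 → 0o14714 (octal)
0o14714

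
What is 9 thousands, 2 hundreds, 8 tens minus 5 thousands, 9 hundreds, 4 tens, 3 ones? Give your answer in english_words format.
Convert 9 thousands, 2 hundreds, 8 tens (place-value notation) → 9×1000 + 2×100 + 8×10 = 9280 (decimal)
Convert 5 thousands, 9 hundreds, 4 tens, 3 ones (place-value notation) → 5×1000 + 9×100 + 4×10 + 3 = 5943 (decimal)
Compute 9280 - 5943 = 3337
Convert 3337 (decimal) → 3337 = 3×1000 + 3×100 + 37 → three thousand three hundred thirty-seven (English words)
three thousand three hundred thirty-seven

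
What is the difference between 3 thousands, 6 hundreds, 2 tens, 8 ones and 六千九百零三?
Convert 3 thousands, 6 hundreds, 2 tens, 8 ones (place-value notation) → 3×1000 + 6×100 + 2×10 + 8 = 3628 (decimal)
Convert 六千九百零三 (Chinese numeral) → 6×1000 + 9×100 + 3 = 6903 (decimal)
Difference: |3628 - 6903| = 3275
3275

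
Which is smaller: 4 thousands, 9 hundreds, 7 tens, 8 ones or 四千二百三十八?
Convert 4 thousands, 9 hundreds, 7 tens, 8 ones (place-value notation) → 4×1000 + 9×100 + 7×10 + 8 = 4978 (decimal)
Convert 四千二百三十八 (Chinese numeral) → 4×1000 + 2×100 + 3×10 + 8 = 4238 (decimal)
Compare 4978 vs 4238: smaller = 4238
4238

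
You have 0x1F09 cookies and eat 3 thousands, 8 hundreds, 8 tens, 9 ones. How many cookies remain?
Convert 0x1F09 (hexadecimal) → 1×4096 + 15×256 + 9 = 7945 (decimal)
Convert 3 thousands, 8 hundreds, 8 tens, 9 ones (place-value notation) → 3×1000 + 8×100 + 8×10 + 9 = 3889 (decimal)
Compute 7945 - 3889 = 4056
4056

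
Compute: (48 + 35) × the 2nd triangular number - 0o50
Convert the 2nd triangular number (triangular index) → 2×3/2 = 3 (decimal)
Convert 0o50 (octal) → 5×8 = 40 (decimal)
Expression in decimal: (48 + 35) × 3 - 40
Parentheses first: 48 + 35 = 83
Multiply: 83 × 3 = 249
Subtract: 249 - 40 = 209
209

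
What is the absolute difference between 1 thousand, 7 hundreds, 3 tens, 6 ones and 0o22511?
Convert 1 thousand, 7 hundreds, 3 tens, 6 ones (place-value notation) → 1×1000 + 7×100 + 3×10 + 6 = 1736 (decimal)
Convert 0o22511 (octal) → 2×4096 + 2×512 + 5×64 + 1×8 + 1 = 9545 (decimal)
Compute |1736 - 9545| = 7809
7809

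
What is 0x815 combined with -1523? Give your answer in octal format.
Convert 0x815 (hexadecimal) → 8×256 + 1×16 + 5 = 2069 (decimal)
Compute 2069 + -1523 = 546
Convert 546 (decimal) → 546 = 1×512 + 4×8 + 2 → 0o1042 (octal)
0o1042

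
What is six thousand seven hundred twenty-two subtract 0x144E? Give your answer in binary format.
Convert six thousand seven hundred twenty-two (English words) → 6×1000 + 7×100 + 22 = 6722 (decimal)
Convert 0x144E (hexadecimal) → 1×4096 + 4×256 + 4×16 + 14 = 5198 (decimal)
Compute 6722 - 5198 = 1524
Convert 1524 (decimal) → 1524 = 1024 + 256 + 128 + 64 + 32 + 16 + 4 → 0b10111110100 (binary)
0b10111110100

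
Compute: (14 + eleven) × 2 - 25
Convert eleven (English words) → 11 (decimal)
Expression in decimal: (14 + 11) × 2 - 25
Parentheses first: 14 + 11 = 25
Multiply: 25 × 2 = 50
Subtract: 50 - 25 = 25
25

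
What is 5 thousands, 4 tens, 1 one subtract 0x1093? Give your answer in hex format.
Convert 5 thousands, 4 tens, 1 one (place-value notation) → 5×1000 + 4×10 + 1 = 5041 (decimal)
Convert 0x1093 (hexadecimal) → 1×4096 + 9×16 + 3 = 4243 (decimal)
Compute 5041 - 4243 = 798
Convert 798 (decimal) → 798 = 3×256 + 1×16 + 14 → 0x31E (hexadecimal)
0x31E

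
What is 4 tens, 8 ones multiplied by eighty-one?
Convert 4 tens, 8 ones (place-value notation) → 4×10 + 8 = 48 (decimal)
Convert eighty-one (English words) → 81 (decimal)
Compute 48 × 81 = 3888
3888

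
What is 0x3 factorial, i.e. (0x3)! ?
Convert 0x3 (hexadecimal) → 3 (decimal)
Compute 3! = 6
6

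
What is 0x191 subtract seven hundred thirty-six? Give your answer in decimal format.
Convert 0x191 (hexadecimal) → 1×256 + 9×16 + 1 = 401 (decimal)
Convert seven hundred thirty-six (English words) → 7×100 + 36 = 736 (decimal)
Compute 401 - 736 = -335
-335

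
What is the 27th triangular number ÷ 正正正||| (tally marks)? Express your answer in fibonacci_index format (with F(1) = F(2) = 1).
Convert the 27th triangular number (triangular index) → 27×28/2 = 378 (decimal)
Convert 正正正||| (tally marks) → 5 + 5 + 5 + 3 = 18 (decimal)
Compute 378 ÷ 18 = 21
Convert 21 (decimal) → 1, 1, 2, 3, 5, 8, 13, 21 → the 8th Fibonacci number (Fibonacci index)
the 8th Fibonacci number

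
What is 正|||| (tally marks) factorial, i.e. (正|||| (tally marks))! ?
Convert 正|||| (tally marks) → 5 + 4 = 9 (decimal)
Compute 9! = 362880
362880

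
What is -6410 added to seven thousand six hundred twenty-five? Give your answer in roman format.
Convert seven thousand six hundred twenty-five (English words) → 7×1000 + 6×100 + 25 = 7625 (decimal)
Compute -6410 + 7625 = 1215
Convert 1215 (decimal) → 1215 = 1000 + 100 + 100 + 10 + 5 → MCCXV (Roman numeral)
MCCXV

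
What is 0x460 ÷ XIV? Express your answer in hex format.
Convert 0x460 (hexadecimal) → 4×256 + 6×16 = 1120 (decimal)
Convert XIV (Roman numeral) → 10 + 4 = 14 (decimal)
Compute 1120 ÷ 14 = 80
Convert 80 (decimal) → 80 = 5×16 → 0x50 (hexadecimal)
0x50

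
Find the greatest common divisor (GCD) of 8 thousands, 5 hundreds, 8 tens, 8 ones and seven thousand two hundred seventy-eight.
Convert 8 thousands, 5 hundreds, 8 tens, 8 ones (place-value notation) → 8×1000 + 5×100 + 8×10 + 8 = 8588 (decimal)
Convert seven thousand two hundred seventy-eight (English words) → 7×1000 + 2×100 + 78 = 7278 (decimal)
Compute gcd(8588, 7278) = 2
2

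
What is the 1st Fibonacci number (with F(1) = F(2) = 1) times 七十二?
Convert the 1st Fibonacci number (with F(1) = F(2) = 1) (Fibonacci index) → 1 (decimal)
Convert 七十二 (Chinese numeral) → 7×10 + 2 = 72 (decimal)
Compute 1 × 72 = 72
72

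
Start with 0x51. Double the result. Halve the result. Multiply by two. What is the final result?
Convert 0x51 (hexadecimal) → 5×16 + 1 = 81 (decimal)
Start: 81
81 × 2 = 162
162 ÷ 2 = 81
Convert two (English words) → 2 (decimal)
81 × 2 = 162
162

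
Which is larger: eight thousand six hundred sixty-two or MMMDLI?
Convert eight thousand six hundred sixty-two (English words) → 8×1000 + 6×100 + 62 = 8662 (decimal)
Convert MMMDLI (Roman numeral) → 1000 + 1000 + 1000 + 500 + 50 + 1 = 3551 (decimal)
Compare 8662 vs 3551: larger = 8662
8662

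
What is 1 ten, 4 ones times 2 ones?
Convert 1 ten, 4 ones (place-value notation) → 1×10 + 4 = 14 (decimal)
Convert 2 ones (place-value notation) → 2 (decimal)
Compute 14 × 2 = 28
28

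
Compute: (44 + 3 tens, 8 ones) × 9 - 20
Convert 3 tens, 8 ones (place-value notation) → 3×10 + 8 = 38 (decimal)
Expression in decimal: (44 + 38) × 9 - 20
Parentheses first: 44 + 38 = 82
Multiply: 82 × 9 = 738
Subtract: 738 - 20 = 718
718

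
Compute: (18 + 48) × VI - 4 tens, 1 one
Convert VI (Roman numeral) → 5 + 1 = 6 (decimal)
Convert 4 tens, 1 one (place-value notation) → 4×10 + 1 = 41 (decimal)
Expression in decimal: (18 + 48) × 6 - 41
Parentheses first: 18 + 48 = 66
Multiply: 66 × 6 = 396
Subtract: 396 - 41 = 355
355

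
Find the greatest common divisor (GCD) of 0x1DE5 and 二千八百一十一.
Convert 0x1DE5 (hexadecimal) → 1×4096 + 13×256 + 14×16 + 5 = 7653 (decimal)
Convert 二千八百一十一 (Chinese numeral) → 2×1000 + 8×100 + 1×10 + 1 = 2811 (decimal)
Compute gcd(7653, 2811) = 3
3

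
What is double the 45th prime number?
The 45th prime number = 197
Compute 197 × 2 = 394
394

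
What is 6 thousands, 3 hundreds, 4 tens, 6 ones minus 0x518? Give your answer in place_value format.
Convert 6 thousands, 3 hundreds, 4 tens, 6 ones (place-value notation) → 6×1000 + 3×100 + 4×10 + 6 = 6346 (decimal)
Convert 0x518 (hexadecimal) → 5×256 + 1×16 + 8 = 1304 (decimal)
Compute 6346 - 1304 = 5042
Convert 5042 (decimal) → 5042 = 5×1000 + 4×10 + 2 → 5 thousands, 4 tens, 2 ones (place-value notation)
5 thousands, 4 tens, 2 ones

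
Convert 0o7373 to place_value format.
Convert 0o7373 (octal) → 7×512 + 3×64 + 7×8 + 3 = 3835 (decimal)
Convert 3835 (decimal) → 3835 = 3×1000 + 8×100 + 3×10 + 5 → 3 thousands, 8 hundreds, 3 tens, 5 ones (place-value notation)
3 thousands, 8 hundreds, 3 tens, 5 ones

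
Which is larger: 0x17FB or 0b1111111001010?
Convert 0x17FB (hexadecimal) → 1×4096 + 7×256 + 15×16 + 11 = 6139 (decimal)
Convert 0b1111111001010 (binary) → 4096 + 2048 + 1024 + 512 + 256 + 128 + 64 + 8 + 2 = 8138 (decimal)
Compare 6139 vs 8138: larger = 8138
8138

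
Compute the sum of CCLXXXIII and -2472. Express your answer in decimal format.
Convert CCLXXXIII (Roman numeral) → 100 + 100 + 50 + 10 + 10 + 10 + 1 + 1 + 1 = 283 (decimal)
Compute 283 + -2472 = -2189
-2189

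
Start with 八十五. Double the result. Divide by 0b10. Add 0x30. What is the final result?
Convert 八十五 (Chinese numeral) → 8×10 + 5 = 85 (decimal)
Start: 85
85 × 2 = 170
Convert 0b10 (binary) → 2 (decimal)
170 ÷ 2 = 85
Convert 0x30 (hexadecimal) → 3×16 = 48 (decimal)
85 + 48 = 133
133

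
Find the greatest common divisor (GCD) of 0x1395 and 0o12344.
Convert 0x1395 (hexadecimal) → 1×4096 + 3×256 + 9×16 + 5 = 5013 (decimal)
Convert 0o12344 (octal) → 1×4096 + 2×512 + 3×64 + 4×8 + 4 = 5348 (decimal)
Compute gcd(5013, 5348) = 1
1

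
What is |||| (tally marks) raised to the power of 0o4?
Convert |||| (tally marks) → 4 (decimal)
Convert 0o4 (octal) → 4 (decimal)
Compute 4 ^ 4 = 256
256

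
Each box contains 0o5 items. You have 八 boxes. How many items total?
Convert 0o5 (octal) → 5 (decimal)
Convert 八 (Chinese numeral) → 8 (decimal)
Compute 5 × 8 = 40
40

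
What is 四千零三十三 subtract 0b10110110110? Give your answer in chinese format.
Convert 四千零三十三 (Chinese numeral) → 4×1000 + 3×10 + 3 = 4033 (decimal)
Convert 0b10110110110 (binary) → 1024 + 256 + 128 + 32 + 16 + 4 + 2 = 1462 (decimal)
Compute 4033 - 1462 = 2571
Convert 2571 (decimal) → 2571 = 2×1000 + 5×100 + 7×10 + 1 → 二千五百七十一 (Chinese numeral)
二千五百七十一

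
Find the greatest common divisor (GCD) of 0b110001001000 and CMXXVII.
Convert 0b110001001000 (binary) → 2048 + 1024 + 64 + 8 = 3144 (decimal)
Convert CMXXVII (Roman numeral) → 900 + 10 + 10 + 5 + 1 + 1 = 927 (decimal)
Compute gcd(3144, 927) = 3
3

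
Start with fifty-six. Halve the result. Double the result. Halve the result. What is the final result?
Convert fifty-six (English words) → 56 (decimal)
Start: 56
56 ÷ 2 = 28
28 × 2 = 56
56 ÷ 2 = 28
28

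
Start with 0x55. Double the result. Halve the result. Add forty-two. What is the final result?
Convert 0x55 (hexadecimal) → 5×16 + 5 = 85 (decimal)
Start: 85
85 × 2 = 170
170 ÷ 2 = 85
Convert forty-two (English words) → 42 (decimal)
85 + 42 = 127
127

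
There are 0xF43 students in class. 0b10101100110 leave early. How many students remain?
Convert 0xF43 (hexadecimal) → 15×256 + 4×16 + 3 = 3907 (decimal)
Convert 0b10101100110 (binary) → 1024 + 256 + 64 + 32 + 4 + 2 = 1382 (decimal)
Compute 3907 - 1382 = 2525
2525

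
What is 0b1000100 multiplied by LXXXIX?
Convert 0b1000100 (binary) → 64 + 4 = 68 (decimal)
Convert LXXXIX (Roman numeral) → 50 + 10 + 10 + 10 + 9 = 89 (decimal)
Compute 68 × 89 = 6052
6052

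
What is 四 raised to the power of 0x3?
Convert 四 (Chinese numeral) → 4 (decimal)
Convert 0x3 (hexadecimal) → 3 (decimal)
Compute 4 ^ 3 = 64
64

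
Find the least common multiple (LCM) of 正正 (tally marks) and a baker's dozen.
Convert 正正 (tally marks) → 5 + 5 = 10 (decimal)
Convert a baker's dozen (colloquial) → 13 (decimal)
Compute lcm(10, 13) = 130
130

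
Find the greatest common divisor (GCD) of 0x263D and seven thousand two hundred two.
Convert 0x263D (hexadecimal) → 2×4096 + 6×256 + 3×16 + 13 = 9789 (decimal)
Convert seven thousand two hundred two (English words) → 7×1000 + 2×100 + 2 = 7202 (decimal)
Compute gcd(9789, 7202) = 13
13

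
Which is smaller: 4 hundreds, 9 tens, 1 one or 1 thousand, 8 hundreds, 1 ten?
Convert 4 hundreds, 9 tens, 1 one (place-value notation) → 4×100 + 9×10 + 1 = 491 (decimal)
Convert 1 thousand, 8 hundreds, 1 ten (place-value notation) → 1×1000 + 8×100 + 1×10 = 1810 (decimal)
Compare 491 vs 1810: smaller = 491
491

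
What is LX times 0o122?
Convert LX (Roman numeral) → 50 + 10 = 60 (decimal)
Convert 0o122 (octal) → 1×64 + 2×8 + 2 = 82 (decimal)
Compute 60 × 82 = 4920
4920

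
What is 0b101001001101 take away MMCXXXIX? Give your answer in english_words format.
Convert 0b101001001101 (binary) → 2048 + 512 + 64 + 8 + 4 + 1 = 2637 (decimal)
Convert MMCXXXIX (Roman numeral) → 1000 + 1000 + 100 + 10 + 10 + 10 + 9 = 2139 (decimal)
Compute 2637 - 2139 = 498
Convert 498 (decimal) → 498 = 4×100 + 98 → four hundred ninety-eight (English words)
four hundred ninety-eight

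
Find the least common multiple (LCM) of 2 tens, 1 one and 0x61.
Convert 2 tens, 1 one (place-value notation) → 2×10 + 1 = 21 (decimal)
Convert 0x61 (hexadecimal) → 6×16 + 1 = 97 (decimal)
Compute lcm(21, 97) = 2037
2037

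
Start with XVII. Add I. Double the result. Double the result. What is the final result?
Convert XVII (Roman numeral) → 10 + 5 + 1 + 1 = 17 (decimal)
Start: 17
Convert I (Roman numeral) → 1 (decimal)
17 + 1 = 18
18 × 2 = 36
36 × 2 = 72
72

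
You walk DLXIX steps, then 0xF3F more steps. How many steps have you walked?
Convert DLXIX (Roman numeral) → 500 + 50 + 10 + 9 = 569 (decimal)
Convert 0xF3F (hexadecimal) → 15×256 + 3×16 + 15 = 3903 (decimal)
Compute 569 + 3903 = 4472
4472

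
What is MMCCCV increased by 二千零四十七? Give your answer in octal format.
Convert MMCCCV (Roman numeral) → 1000 + 1000 + 100 + 100 + 100 + 5 = 2305 (decimal)
Convert 二千零四十七 (Chinese numeral) → 2×1000 + 4×10 + 7 = 2047 (decimal)
Compute 2305 + 2047 = 4352
Convert 4352 (decimal) → 4352 = 1×4096 + 4×64 → 0o10400 (octal)
0o10400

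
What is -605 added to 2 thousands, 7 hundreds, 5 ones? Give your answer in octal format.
Convert 2 thousands, 7 hundreds, 5 ones (place-value notation) → 2×1000 + 7×100 + 5 = 2705 (decimal)
Compute -605 + 2705 = 2100
Convert 2100 (decimal) → 2100 = 4×512 + 6×8 + 4 → 0o4064 (octal)
0o4064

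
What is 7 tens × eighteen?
Convert 7 tens (place-value notation) → 7×10 = 70 (decimal)
Convert eighteen (English words) → 18 (decimal)
Compute 70 × 18 = 1260
1260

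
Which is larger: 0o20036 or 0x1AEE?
Convert 0o20036 (octal) → 2×4096 + 3×8 + 6 = 8222 (decimal)
Convert 0x1AEE (hexadecimal) → 1×4096 + 10×256 + 14×16 + 14 = 6894 (decimal)
Compare 8222 vs 6894: larger = 8222
8222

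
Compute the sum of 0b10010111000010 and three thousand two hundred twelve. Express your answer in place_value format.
Convert 0b10010111000010 (binary) → 8192 + 1024 + 256 + 128 + 64 + 2 = 9666 (decimal)
Convert three thousand two hundred twelve (English words) → 3×1000 + 2×100 + 12 = 3212 (decimal)
Compute 9666 + 3212 = 12878
Convert 12878 (decimal) → 12878 = 12×1000 + 8×100 + 7×10 + 8 → 12 thousands, 8 hundreds, 7 tens, 8 ones (place-value notation)
12 thousands, 8 hundreds, 7 tens, 8 ones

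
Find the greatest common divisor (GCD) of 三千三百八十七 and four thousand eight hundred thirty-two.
Convert 三千三百八十七 (Chinese numeral) → 3×1000 + 3×100 + 8×10 + 7 = 3387 (decimal)
Convert four thousand eight hundred thirty-two (English words) → 4×1000 + 8×100 + 32 = 4832 (decimal)
Compute gcd(3387, 4832) = 1
1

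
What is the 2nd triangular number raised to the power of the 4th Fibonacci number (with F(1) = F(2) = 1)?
Convert the 2nd triangular number (triangular index) → 2×3/2 = 3 (decimal)
Convert the 4th Fibonacci number (with F(1) = F(2) = 1) (Fibonacci index) → 1, 1, 2, 3 → 3 (decimal)
Compute 3 ^ 3 = 27
27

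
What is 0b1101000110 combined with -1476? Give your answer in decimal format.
Convert 0b1101000110 (binary) → 512 + 256 + 64 + 4 + 2 = 838 (decimal)
Compute 838 + -1476 = -638
-638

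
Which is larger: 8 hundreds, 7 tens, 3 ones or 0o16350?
Convert 8 hundreds, 7 tens, 3 ones (place-value notation) → 8×100 + 7×10 + 3 = 873 (decimal)
Convert 0o16350 (octal) → 1×4096 + 6×512 + 3×64 + 5×8 = 7400 (decimal)
Compare 873 vs 7400: larger = 7400
7400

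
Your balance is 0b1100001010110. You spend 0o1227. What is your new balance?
Convert 0b1100001010110 (binary) → 4096 + 2048 + 64 + 16 + 4 + 2 = 6230 (decimal)
Convert 0o1227 (octal) → 1×512 + 2×64 + 2×8 + 7 = 663 (decimal)
Compute 6230 - 663 = 5567
5567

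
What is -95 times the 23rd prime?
Convert the 23rd prime (prime index) → 83 (decimal)
Compute -95 × 83 = -7885
-7885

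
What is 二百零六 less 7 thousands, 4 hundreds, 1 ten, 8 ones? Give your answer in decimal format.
Convert 二百零六 (Chinese numeral) → 2×100 + 6 = 206 (decimal)
Convert 7 thousands, 4 hundreds, 1 ten, 8 ones (place-value notation) → 7×1000 + 4×100 + 1×10 + 8 = 7418 (decimal)
Compute 206 - 7418 = -7212
-7212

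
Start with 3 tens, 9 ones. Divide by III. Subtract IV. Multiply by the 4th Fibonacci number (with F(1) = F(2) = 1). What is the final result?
Convert 3 tens, 9 ones (place-value notation) → 3×10 + 9 = 39 (decimal)
Start: 39
Convert III (Roman numeral) → 1 + 1 + 1 = 3 (decimal)
39 ÷ 3 = 13
Convert IV (Roman numeral) → 4 (decimal)
13 - 4 = 9
Convert the 4th Fibonacci number (with F(1) = F(2) = 1) (Fibonacci index) → 1, 1, 2, 3 → 3 (decimal)
9 × 3 = 27
27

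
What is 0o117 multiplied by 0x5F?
Convert 0o117 (octal) → 1×64 + 1×8 + 7 = 79 (decimal)
Convert 0x5F (hexadecimal) → 5×16 + 15 = 95 (decimal)
Compute 79 × 95 = 7505
7505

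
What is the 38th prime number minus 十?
The 38th prime number = 163
Convert 十 (Chinese numeral) → 1×10 = 10 (decimal)
Compute 163 - 10 = 153
153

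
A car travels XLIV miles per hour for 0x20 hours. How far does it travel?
Convert XLIV (Roman numeral) → 40 + 4 = 44 (decimal)
Convert 0x20 (hexadecimal) → 2×16 = 32 (decimal)
Compute 44 × 32 = 1408
1408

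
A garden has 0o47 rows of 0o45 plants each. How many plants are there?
Convert 0o45 (octal) → 4×8 + 5 = 37 (decimal)
Convert 0o47 (octal) → 4×8 + 7 = 39 (decimal)
Compute 37 × 39 = 1443
1443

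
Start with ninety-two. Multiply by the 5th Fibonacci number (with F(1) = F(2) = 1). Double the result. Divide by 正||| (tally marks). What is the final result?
Convert ninety-two (English words) → 92 (decimal)
Start: 92
Convert the 5th Fibonacci number (with F(1) = F(2) = 1) (Fibonacci index) → 1, 1, 2, 3, 5 → 5 (decimal)
92 × 5 = 460
460 × 2 = 920
Convert 正||| (tally marks) → 5 + 3 = 8 (decimal)
920 ÷ 8 = 115
115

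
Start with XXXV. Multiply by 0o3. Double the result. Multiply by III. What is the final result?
Convert XXXV (Roman numeral) → 10 + 10 + 10 + 5 = 35 (decimal)
Start: 35
Convert 0o3 (octal) → 3 (decimal)
35 × 3 = 105
105 × 2 = 210
Convert III (Roman numeral) → 1 + 1 + 1 = 3 (decimal)
210 × 3 = 630
630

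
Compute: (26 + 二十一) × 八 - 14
Convert 二十一 (Chinese numeral) → 2×10 + 1 = 21 (decimal)
Convert 八 (Chinese numeral) → 8 (decimal)
Expression in decimal: (26 + 21) × 8 - 14
Parentheses first: 26 + 21 = 47
Multiply: 47 × 8 = 376
Subtract: 376 - 14 = 362
362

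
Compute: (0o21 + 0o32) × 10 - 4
Convert 0o21 (octal) → 2×8 + 1 = 17 (decimal)
Convert 0o32 (octal) → 3×8 + 2 = 26 (decimal)
Expression in decimal: (17 + 26) × 10 - 4
Parentheses first: 17 + 26 = 43
Multiply: 43 × 10 = 430
Subtract: 430 - 4 = 426
426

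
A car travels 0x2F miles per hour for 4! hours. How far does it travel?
Convert 0x2F (hexadecimal) → 2×16 + 15 = 47 (decimal)
Convert 4! (factorial) → 24 (decimal)
Compute 47 × 24 = 1128
1128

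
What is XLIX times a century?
Convert XLIX (Roman numeral) → 40 + 9 = 49 (decimal)
Convert a century (colloquial) → 100 (decimal)
Compute 49 × 100 = 4900
4900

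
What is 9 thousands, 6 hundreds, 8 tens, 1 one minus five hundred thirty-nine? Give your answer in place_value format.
Convert 9 thousands, 6 hundreds, 8 tens, 1 one (place-value notation) → 9×1000 + 6×100 + 8×10 + 1 = 9681 (decimal)
Convert five hundred thirty-nine (English words) → 5×100 + 39 = 539 (decimal)
Compute 9681 - 539 = 9142
Convert 9142 (decimal) → 9142 = 9×1000 + 1×100 + 4×10 + 2 → 9 thousands, 1 hundred, 4 tens, 2 ones (place-value notation)
9 thousands, 1 hundred, 4 tens, 2 ones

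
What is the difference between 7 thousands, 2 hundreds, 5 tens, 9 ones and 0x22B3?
Convert 7 thousands, 2 hundreds, 5 tens, 9 ones (place-value notation) → 7×1000 + 2×100 + 5×10 + 9 = 7259 (decimal)
Convert 0x22B3 (hexadecimal) → 2×4096 + 2×256 + 11×16 + 3 = 8883 (decimal)
Difference: |7259 - 8883| = 1624
1624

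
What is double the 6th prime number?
The 6th prime number = 13
Compute 13 × 2 = 26
26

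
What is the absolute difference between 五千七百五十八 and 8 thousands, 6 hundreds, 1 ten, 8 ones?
Convert 五千七百五十八 (Chinese numeral) → 5×1000 + 7×100 + 5×10 + 8 = 5758 (decimal)
Convert 8 thousands, 6 hundreds, 1 ten, 8 ones (place-value notation) → 8×1000 + 6×100 + 1×10 + 8 = 8618 (decimal)
Compute |5758 - 8618| = 2860
2860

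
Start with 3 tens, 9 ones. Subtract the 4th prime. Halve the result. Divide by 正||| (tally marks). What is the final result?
Convert 3 tens, 9 ones (place-value notation) → 3×10 + 9 = 39 (decimal)
Start: 39
Convert the 4th prime (prime index) → 7 (decimal)
39 - 7 = 32
32 ÷ 2 = 16
Convert 正||| (tally marks) → 5 + 3 = 8 (decimal)
16 ÷ 8 = 2
2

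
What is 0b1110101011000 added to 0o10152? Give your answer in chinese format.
Convert 0b1110101011000 (binary) → 4096 + 2048 + 1024 + 256 + 64 + 16 + 8 = 7512 (decimal)
Convert 0o10152 (octal) → 1×4096 + 1×64 + 5×8 + 2 = 4202 (decimal)
Compute 7512 + 4202 = 11714
Convert 11714 (decimal) → 11714 = 1×10000 + 1×1000 + 7×100 + 1×10 + 4 → 一万一千七百一十四 (Chinese numeral)
一万一千七百一十四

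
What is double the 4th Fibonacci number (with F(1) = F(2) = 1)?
The 4th Fibonacci number (with F(1) = F(2) = 1): 1, 1, 2, 3 → 3
Compute 3 × 2 = 6
6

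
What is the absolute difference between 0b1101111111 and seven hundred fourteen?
Convert 0b1101111111 (binary) → 512 + 256 + 64 + 32 + 16 + 8 + 4 + 2 + 1 = 895 (decimal)
Convert seven hundred fourteen (English words) → 7×100 + 14 = 714 (decimal)
Compute |895 - 714| = 181
181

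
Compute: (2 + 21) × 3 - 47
Parentheses first: 2 + 21 = 23
Multiply: 23 × 3 = 69
Subtract: 69 - 47 = 22
22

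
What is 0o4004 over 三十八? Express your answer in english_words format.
Convert 0o4004 (octal) → 4×512 + 4 = 2052 (decimal)
Convert 三十八 (Chinese numeral) → 3×10 + 8 = 38 (decimal)
Compute 2052 ÷ 38 = 54
Convert 54 (decimal) → fifty-four (English words)
fifty-four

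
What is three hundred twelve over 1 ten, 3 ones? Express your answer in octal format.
Convert three hundred twelve (English words) → 3×100 + 12 = 312 (decimal)
Convert 1 ten, 3 ones (place-value notation) → 1×10 + 3 = 13 (decimal)
Compute 312 ÷ 13 = 24
Convert 24 (decimal) → 24 = 3×8 → 0o30 (octal)
0o30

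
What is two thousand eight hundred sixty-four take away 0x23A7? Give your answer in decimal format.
Convert two thousand eight hundred sixty-four (English words) → 2×1000 + 8×100 + 64 = 2864 (decimal)
Convert 0x23A7 (hexadecimal) → 2×4096 + 3×256 + 10×16 + 7 = 9127 (decimal)
Compute 2864 - 9127 = -6263
-6263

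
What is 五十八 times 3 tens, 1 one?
Convert 五十八 (Chinese numeral) → 5×10 + 8 = 58 (decimal)
Convert 3 tens, 1 one (place-value notation) → 3×10 + 1 = 31 (decimal)
Compute 58 × 31 = 1798
1798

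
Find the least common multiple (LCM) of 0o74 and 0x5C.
Convert 0o74 (octal) → 7×8 + 4 = 60 (decimal)
Convert 0x5C (hexadecimal) → 5×16 + 12 = 92 (decimal)
Compute lcm(60, 92) = 1380
1380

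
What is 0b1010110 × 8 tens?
Convert 0b1010110 (binary) → 64 + 16 + 4 + 2 = 86 (decimal)
Convert 8 tens (place-value notation) → 8×10 = 80 (decimal)
Compute 86 × 80 = 6880
6880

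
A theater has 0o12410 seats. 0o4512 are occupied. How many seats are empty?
Convert 0o12410 (octal) → 1×4096 + 2×512 + 4×64 + 1×8 = 5384 (decimal)
Convert 0o4512 (octal) → 4×512 + 5×64 + 1×8 + 2 = 2378 (decimal)
Compute 5384 - 2378 = 3006
3006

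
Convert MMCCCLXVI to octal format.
Convert MMCCCLXVI (Roman numeral) → 1000 + 1000 + 100 + 100 + 100 + 50 + 10 + 5 + 1 = 2366 (decimal)
Convert 2366 (decimal) → 2366 = 4×512 + 4×64 + 7×8 + 6 → 0o4476 (octal)
0o4476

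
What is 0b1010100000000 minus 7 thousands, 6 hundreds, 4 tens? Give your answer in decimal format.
Convert 0b1010100000000 (binary) → 4096 + 1024 + 256 = 5376 (decimal)
Convert 7 thousands, 6 hundreds, 4 tens (place-value notation) → 7×1000 + 6×100 + 4×10 = 7640 (decimal)
Compute 5376 - 7640 = -2264
-2264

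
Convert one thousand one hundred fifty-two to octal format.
Convert one thousand one hundred fifty-two (English words) → 1×1000 + 1×100 + 52 = 1152 (decimal)
Convert 1152 (decimal) → 1152 = 2×512 + 2×64 → 0o2200 (octal)
0o2200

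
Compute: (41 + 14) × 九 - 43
Convert 九 (Chinese numeral) → 9 (decimal)
Expression in decimal: (41 + 14) × 9 - 43
Parentheses first: 41 + 14 = 55
Multiply: 55 × 9 = 495
Subtract: 495 - 43 = 452
452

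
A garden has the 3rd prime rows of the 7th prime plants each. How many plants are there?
Convert the 7th prime (prime index) → 17 (decimal)
Convert the 3rd prime (prime index) → 5 (decimal)
Compute 17 × 5 = 85
85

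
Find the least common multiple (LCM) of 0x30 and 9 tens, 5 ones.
Convert 0x30 (hexadecimal) → 3×16 = 48 (decimal)
Convert 9 tens, 5 ones (place-value notation) → 9×10 + 5 = 95 (decimal)
Compute lcm(48, 95) = 4560
4560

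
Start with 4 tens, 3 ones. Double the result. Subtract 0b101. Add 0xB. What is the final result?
Convert 4 tens, 3 ones (place-value notation) → 4×10 + 3 = 43 (decimal)
Start: 43
43 × 2 = 86
Convert 0b101 (binary) → 4 + 1 = 5 (decimal)
86 - 5 = 81
Convert 0xB (hexadecimal) → 11 (decimal)
81 + 11 = 92
92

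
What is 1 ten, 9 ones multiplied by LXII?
Convert 1 ten, 9 ones (place-value notation) → 1×10 + 9 = 19 (decimal)
Convert LXII (Roman numeral) → 50 + 10 + 1 + 1 = 62 (decimal)
Compute 19 × 62 = 1178
1178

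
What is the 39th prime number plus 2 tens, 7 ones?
The 39th prime number = 167
Convert 2 tens, 7 ones (place-value notation) → 2×10 + 7 = 27 (decimal)
Compute 167 + 27 = 194
194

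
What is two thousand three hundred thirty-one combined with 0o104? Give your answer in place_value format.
Convert two thousand three hundred thirty-one (English words) → 2×1000 + 3×100 + 31 = 2331 (decimal)
Convert 0o104 (octal) → 1×64 + 4 = 68 (decimal)
Compute 2331 + 68 = 2399
Convert 2399 (decimal) → 2399 = 2×1000 + 3×100 + 9×10 + 9 → 2 thousands, 3 hundreds, 9 tens, 9 ones (place-value notation)
2 thousands, 3 hundreds, 9 tens, 9 ones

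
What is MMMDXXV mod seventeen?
Convert MMMDXXV (Roman numeral) → 1000 + 1000 + 1000 + 500 + 10 + 10 + 5 = 3525 (decimal)
Convert seventeen (English words) → 17 (decimal)
Compute 3525 mod 17 = 6
6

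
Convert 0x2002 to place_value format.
Convert 0x2002 (hexadecimal) → 2×4096 + 2 = 8194 (decimal)
Convert 8194 (decimal) → 8194 = 8×1000 + 1×100 + 9×10 + 4 → 8 thousands, 1 hundred, 9 tens, 4 ones (place-value notation)
8 thousands, 1 hundred, 9 tens, 4 ones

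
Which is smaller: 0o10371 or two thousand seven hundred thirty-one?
Convert 0o10371 (octal) → 1×4096 + 3×64 + 7×8 + 1 = 4345 (decimal)
Convert two thousand seven hundred thirty-one (English words) → 2×1000 + 7×100 + 31 = 2731 (decimal)
Compare 4345 vs 2731: smaller = 2731
2731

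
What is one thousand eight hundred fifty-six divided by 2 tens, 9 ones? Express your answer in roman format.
Convert one thousand eight hundred fifty-six (English words) → 1×1000 + 8×100 + 56 = 1856 (decimal)
Convert 2 tens, 9 ones (place-value notation) → 2×10 + 9 = 29 (decimal)
Compute 1856 ÷ 29 = 64
Convert 64 (decimal) → 64 = 50 + 10 + 4 → LXIV (Roman numeral)
LXIV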